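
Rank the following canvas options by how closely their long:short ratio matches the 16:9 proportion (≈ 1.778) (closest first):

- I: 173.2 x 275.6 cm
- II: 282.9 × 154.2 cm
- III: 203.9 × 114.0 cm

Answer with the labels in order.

III, II, I

I: 275.6/173.2 ≈ 1.591 → |1.591 − 1.778| = 0.187
II: 282.9/154.2 ≈ 1.835 → |1.835 − 1.778| = 0.057
III: 203.9/114.0 ≈ 1.789 → |1.789 − 1.778| = 0.011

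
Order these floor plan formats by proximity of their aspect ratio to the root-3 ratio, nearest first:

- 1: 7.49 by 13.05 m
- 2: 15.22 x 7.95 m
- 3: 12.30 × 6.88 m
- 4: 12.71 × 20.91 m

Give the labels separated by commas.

1, 3, 4, 2

Ratios: 1 = 13.05 / 7.49 ≈ 1.742; 2 = 15.22 / 7.95 ≈ 1.914; 3 = 12.30 / 6.88 ≈ 1.788; 4 = 20.91 / 12.71 ≈ 1.645.
|Δ from 1.732|: 1 0.010; 2 0.182; 3 0.056; 4 0.087.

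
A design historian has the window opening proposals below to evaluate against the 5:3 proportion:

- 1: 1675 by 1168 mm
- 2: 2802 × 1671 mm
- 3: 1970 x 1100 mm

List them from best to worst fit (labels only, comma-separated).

2, 3, 1

1: 1675/1168 ≈ 1.434 → |1.434 − 1.667| = 0.233
2: 2802/1671 ≈ 1.677 → |1.677 − 1.667| = 0.010
3: 1970/1100 ≈ 1.791 → |1.791 − 1.667| = 0.124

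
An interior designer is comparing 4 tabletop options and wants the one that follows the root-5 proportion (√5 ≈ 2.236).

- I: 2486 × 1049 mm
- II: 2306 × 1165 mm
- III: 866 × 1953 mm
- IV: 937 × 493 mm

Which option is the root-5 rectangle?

III

Ratios (long/short): I ≈ 2.370; II ≈ 1.979; III ≈ 2.255; IV ≈ 1.901.
root-5 ≈ 2.236; option III is nearest (Δ 0.019).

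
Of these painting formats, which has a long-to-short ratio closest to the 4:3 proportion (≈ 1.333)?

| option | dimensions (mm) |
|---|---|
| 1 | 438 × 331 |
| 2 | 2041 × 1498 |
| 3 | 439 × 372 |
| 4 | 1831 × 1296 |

Target 4:3 ≈ 1.333.
1: 1.323 (Δ0.010)  2: 1.362 (Δ0.029)  3: 1.180 (Δ0.153)  4: 1.413 (Δ0.080)

1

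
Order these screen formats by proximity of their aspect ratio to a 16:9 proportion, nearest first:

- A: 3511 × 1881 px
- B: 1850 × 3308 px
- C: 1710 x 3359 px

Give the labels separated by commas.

A: 3511/1881 ≈ 1.867 → |1.867 − 1.778| = 0.089
B: 3308/1850 ≈ 1.788 → |1.788 − 1.778| = 0.010
C: 3359/1710 ≈ 1.964 → |1.964 − 1.778| = 0.186

B, A, C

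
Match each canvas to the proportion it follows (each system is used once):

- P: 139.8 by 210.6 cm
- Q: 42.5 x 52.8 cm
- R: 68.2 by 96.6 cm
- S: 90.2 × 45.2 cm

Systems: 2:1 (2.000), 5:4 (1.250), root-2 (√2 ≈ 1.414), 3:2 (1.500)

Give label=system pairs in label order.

P=3:2, Q=5:4, R=root-2, S=2:1

P = 210.6/139.8 ≈ 1.506 → 3:2 (1.500)
Q = 52.8/42.5 ≈ 1.242 → 5:4 (1.250)
R = 96.6/68.2 ≈ 1.416 → root-2 (1.414)
S = 90.2/45.2 ≈ 1.996 → 2:1 (2.000)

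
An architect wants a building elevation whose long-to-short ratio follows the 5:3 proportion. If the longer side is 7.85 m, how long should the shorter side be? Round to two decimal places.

4.71 m

5:3 ≈ 1.66667.
Shorter side = 7.85 ÷ 1.66667 ≈ 4.7100 → 4.71 m.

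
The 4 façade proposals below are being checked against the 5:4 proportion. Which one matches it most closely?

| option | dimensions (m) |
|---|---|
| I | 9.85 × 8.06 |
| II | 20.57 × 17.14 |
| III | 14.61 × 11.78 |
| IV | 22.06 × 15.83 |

III

Target 5:4 ≈ 1.250.
I: 1.222 (Δ0.028)  II: 1.200 (Δ0.050)  III: 1.240 (Δ0.010)  IV: 1.394 (Δ0.144)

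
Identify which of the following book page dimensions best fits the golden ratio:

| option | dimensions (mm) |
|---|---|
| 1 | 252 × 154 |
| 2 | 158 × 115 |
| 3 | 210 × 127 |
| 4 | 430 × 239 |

Ratios (long/short): 1 ≈ 1.636; 2 ≈ 1.374; 3 ≈ 1.654; 4 ≈ 1.799.
golden ratio ≈ 1.618; option 1 is nearest (Δ 0.018).

1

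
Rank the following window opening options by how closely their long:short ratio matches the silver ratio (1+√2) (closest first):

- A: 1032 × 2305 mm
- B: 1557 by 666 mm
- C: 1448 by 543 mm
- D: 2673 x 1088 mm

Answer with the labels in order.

D, B, A, C

Ratios: A = 2305 / 1032 ≈ 2.234; B = 1557 / 666 ≈ 2.338; C = 1448 / 543 ≈ 2.667; D = 2673 / 1088 ≈ 2.457.
|Δ from 2.414|: A 0.180; B 0.076; C 0.253; D 0.043.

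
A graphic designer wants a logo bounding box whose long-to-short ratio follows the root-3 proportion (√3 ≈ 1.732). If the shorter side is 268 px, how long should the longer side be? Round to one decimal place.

464.2 px

root-3 ≈ 1.73205.
Longer side = 268 × 1.73205 ≈ 464.189 → 464.2 px.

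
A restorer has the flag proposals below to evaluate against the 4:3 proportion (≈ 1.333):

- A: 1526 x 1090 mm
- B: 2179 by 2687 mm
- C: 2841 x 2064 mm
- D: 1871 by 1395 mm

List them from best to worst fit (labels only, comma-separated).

Ratios: A = 1526 / 1090 ≈ 1.400; B = 2687 / 2179 ≈ 1.233; C = 2841 / 2064 ≈ 1.376; D = 1871 / 1395 ≈ 1.341.
|Δ from 1.333|: A 0.067; B 0.100; C 0.043; D 0.008.

D, C, A, B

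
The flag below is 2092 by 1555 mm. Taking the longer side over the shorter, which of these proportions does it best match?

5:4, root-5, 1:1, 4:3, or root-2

4:3

2092/1555 ≈ 1.345. Nearest candidates are 4:3 (1.333, off by 0.012) and root-2 (1.414, off by 0.069).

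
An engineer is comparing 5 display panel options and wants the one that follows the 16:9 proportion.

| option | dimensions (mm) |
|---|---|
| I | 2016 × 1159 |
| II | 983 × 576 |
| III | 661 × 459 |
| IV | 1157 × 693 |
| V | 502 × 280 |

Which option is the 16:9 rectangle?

Target 16:9 ≈ 1.778.
I: 1.739 (Δ0.039)  II: 1.707 (Δ0.071)  III: 1.440 (Δ0.338)  IV: 1.670 (Δ0.108)  V: 1.793 (Δ0.015)

V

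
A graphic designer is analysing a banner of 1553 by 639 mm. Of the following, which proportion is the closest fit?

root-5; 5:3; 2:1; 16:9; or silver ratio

silver ratio

Ratio = 1553 / 639 ≈ 2.430.
Distances: root-5 2.236 (Δ 0.194); 5:3 1.667 (Δ 0.763); 2:1 2.000 (Δ 0.430); 16:9 1.778 (Δ 0.652); silver ratio 2.414 (Δ 0.016).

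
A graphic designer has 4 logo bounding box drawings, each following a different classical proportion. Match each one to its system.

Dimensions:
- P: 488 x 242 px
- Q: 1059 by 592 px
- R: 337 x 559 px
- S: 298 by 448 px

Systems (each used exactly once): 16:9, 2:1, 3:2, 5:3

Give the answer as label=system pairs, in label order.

P=2:1, Q=16:9, R=5:3, S=3:2

P = 488/242 ≈ 2.017 → 2:1 (2.000)
Q = 1059/592 ≈ 1.789 → 16:9 (1.778)
R = 559/337 ≈ 1.659 → 5:3 (1.667)
S = 448/298 ≈ 1.503 → 3:2 (1.500)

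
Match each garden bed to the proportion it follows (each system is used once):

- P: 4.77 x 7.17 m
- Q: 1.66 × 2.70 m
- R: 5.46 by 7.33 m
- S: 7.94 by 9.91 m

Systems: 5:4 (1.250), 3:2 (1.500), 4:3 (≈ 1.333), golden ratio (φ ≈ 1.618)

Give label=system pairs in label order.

Ratios: P ≈ 1.503; Q ≈ 1.627; R ≈ 1.342; S ≈ 1.248.
Targets: 5:4 ≈ 1.250; 3:2 ≈ 1.500; 4:3 ≈ 1.333; golden ratio ≈ 1.618.

P=3:2, Q=golden ratio, R=4:3, S=5:4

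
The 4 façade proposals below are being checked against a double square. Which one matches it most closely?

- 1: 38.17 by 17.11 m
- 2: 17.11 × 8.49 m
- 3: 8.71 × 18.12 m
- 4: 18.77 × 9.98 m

Target 2:1 ≈ 2.000.
1: 2.231 (Δ0.231)  2: 2.015 (Δ0.015)  3: 2.080 (Δ0.080)  4: 1.881 (Δ0.119)

2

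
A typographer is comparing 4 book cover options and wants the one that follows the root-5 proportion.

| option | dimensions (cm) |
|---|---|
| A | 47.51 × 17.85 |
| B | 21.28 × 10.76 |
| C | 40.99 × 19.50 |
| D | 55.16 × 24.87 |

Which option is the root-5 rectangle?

D

Ratios (long/short): A ≈ 2.662; B ≈ 1.978; C ≈ 2.102; D ≈ 2.218.
root-5 ≈ 2.236; option D is nearest (Δ 0.018).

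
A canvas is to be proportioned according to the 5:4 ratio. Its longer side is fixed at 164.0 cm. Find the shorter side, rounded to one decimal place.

131.2 cm

5:4 = 1.25000.
Shorter side = 164.0 ÷ 1.25000 ≈ 131.200 → 131.2 cm.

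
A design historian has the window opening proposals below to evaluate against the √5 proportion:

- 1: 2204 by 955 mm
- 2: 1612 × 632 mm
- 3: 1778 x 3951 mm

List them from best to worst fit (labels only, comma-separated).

1: 2204/955 ≈ 2.308 → |2.308 − 2.236| = 0.072
2: 1612/632 ≈ 2.551 → |2.551 − 2.236| = 0.315
3: 3951/1778 ≈ 2.222 → |2.222 − 2.236| = 0.014

3, 1, 2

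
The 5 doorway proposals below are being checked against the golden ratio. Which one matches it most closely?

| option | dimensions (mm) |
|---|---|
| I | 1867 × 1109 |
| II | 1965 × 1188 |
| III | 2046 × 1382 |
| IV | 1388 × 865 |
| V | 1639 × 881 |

Ratios (long/short): I ≈ 1.683; II ≈ 1.654; III ≈ 1.480; IV ≈ 1.605; V ≈ 1.860.
golden ratio ≈ 1.618; option IV is nearest (Δ 0.013).

IV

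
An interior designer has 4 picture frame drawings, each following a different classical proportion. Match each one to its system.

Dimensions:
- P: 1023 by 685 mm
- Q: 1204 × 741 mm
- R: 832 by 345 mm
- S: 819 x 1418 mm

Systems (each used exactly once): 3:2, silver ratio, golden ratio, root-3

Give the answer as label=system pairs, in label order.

Ratios: P ≈ 1.493; Q ≈ 1.625; R ≈ 2.412; S ≈ 1.731.
Targets: 3:2 ≈ 1.500; silver ratio ≈ 2.414; golden ratio ≈ 1.618; root-3 ≈ 1.732.

P=3:2, Q=golden ratio, R=silver ratio, S=root-3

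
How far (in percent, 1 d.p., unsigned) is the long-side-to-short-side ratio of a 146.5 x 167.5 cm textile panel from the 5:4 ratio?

8.5%

Ratio = 167.5 / 146.5 ≈ 1.1433.
Ideal 5:4 = 1.2500. |1.1433 − 1.2500| / 1.2500 ≈ 8.54% → 8.5%.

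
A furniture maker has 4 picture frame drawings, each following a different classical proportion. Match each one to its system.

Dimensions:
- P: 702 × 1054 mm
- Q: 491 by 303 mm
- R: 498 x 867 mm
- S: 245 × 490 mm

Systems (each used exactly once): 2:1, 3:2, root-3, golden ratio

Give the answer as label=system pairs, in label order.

P=3:2, Q=golden ratio, R=root-3, S=2:1

P = 1054/702 ≈ 1.501 → 3:2 (1.500)
Q = 491/303 ≈ 1.620 → golden ratio (1.618)
R = 867/498 ≈ 1.741 → root-3 (1.732)
S = 490/245 ≈ 2.000 → 2:1 (2.000)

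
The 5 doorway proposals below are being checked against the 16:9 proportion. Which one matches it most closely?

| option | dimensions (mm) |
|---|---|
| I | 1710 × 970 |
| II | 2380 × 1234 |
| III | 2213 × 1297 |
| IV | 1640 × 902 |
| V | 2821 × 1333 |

I

Target 16:9 ≈ 1.778.
I: 1.763 (Δ0.015)  II: 1.929 (Δ0.151)  III: 1.706 (Δ0.072)  IV: 1.818 (Δ0.040)  V: 2.116 (Δ0.338)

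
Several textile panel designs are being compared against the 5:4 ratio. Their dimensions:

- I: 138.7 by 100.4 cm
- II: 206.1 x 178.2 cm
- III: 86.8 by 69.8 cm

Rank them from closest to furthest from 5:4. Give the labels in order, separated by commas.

I: 138.7/100.4 ≈ 1.381 → |1.381 − 1.250| = 0.131
II: 206.1/178.2 ≈ 1.157 → |1.157 − 1.250| = 0.093
III: 86.8/69.8 ≈ 1.244 → |1.244 − 1.250| = 0.006

III, II, I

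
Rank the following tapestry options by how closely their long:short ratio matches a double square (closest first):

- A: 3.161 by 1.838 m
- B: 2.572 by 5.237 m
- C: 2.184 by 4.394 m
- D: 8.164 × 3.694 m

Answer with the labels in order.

C, B, D, A

Ratios: A = 3.161 / 1.838 ≈ 1.720; B = 5.237 / 2.572 ≈ 2.036; C = 4.394 / 2.184 ≈ 2.012; D = 8.164 / 3.694 ≈ 2.210.
|Δ from 2.000|: A 0.280; B 0.036; C 0.012; D 0.210.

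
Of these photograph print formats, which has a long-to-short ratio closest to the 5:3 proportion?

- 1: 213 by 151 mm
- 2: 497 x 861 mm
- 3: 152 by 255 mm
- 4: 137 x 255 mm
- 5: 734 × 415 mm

Ratios (long/short): 1 ≈ 1.411; 2 ≈ 1.732; 3 ≈ 1.678; 4 ≈ 1.861; 5 ≈ 1.769.
5:3 ≈ 1.667; option 3 is nearest (Δ 0.011).

3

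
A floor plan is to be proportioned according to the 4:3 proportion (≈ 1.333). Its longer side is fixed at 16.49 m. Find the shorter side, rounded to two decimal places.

4:3 ≈ 1.33333.
Shorter side = 16.49 ÷ 1.33333 ≈ 12.3675 → 12.37 m.

12.37 m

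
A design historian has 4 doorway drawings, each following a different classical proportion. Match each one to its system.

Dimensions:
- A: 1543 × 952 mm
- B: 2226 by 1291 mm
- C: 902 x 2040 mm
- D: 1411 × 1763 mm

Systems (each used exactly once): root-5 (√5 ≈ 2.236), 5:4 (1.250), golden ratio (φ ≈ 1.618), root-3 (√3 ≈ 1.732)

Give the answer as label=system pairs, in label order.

A=golden ratio, B=root-3, C=root-5, D=5:4

A = 1543/952 ≈ 1.621 → golden ratio (1.618)
B = 2226/1291 ≈ 1.724 → root-3 (1.732)
C = 2040/902 ≈ 2.262 → root-5 (2.236)
D = 1763/1411 ≈ 1.249 → 5:4 (1.250)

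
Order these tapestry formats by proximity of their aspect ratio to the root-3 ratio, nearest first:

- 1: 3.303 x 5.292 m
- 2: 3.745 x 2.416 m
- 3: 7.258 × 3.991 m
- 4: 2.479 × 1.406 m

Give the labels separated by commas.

1: 5.292/3.303 ≈ 1.602 → |1.602 − 1.732| = 0.130
2: 3.745/2.416 ≈ 1.550 → |1.550 − 1.732| = 0.182
3: 7.258/3.991 ≈ 1.819 → |1.819 − 1.732| = 0.087
4: 2.479/1.406 ≈ 1.763 → |1.763 − 1.732| = 0.031

4, 3, 1, 2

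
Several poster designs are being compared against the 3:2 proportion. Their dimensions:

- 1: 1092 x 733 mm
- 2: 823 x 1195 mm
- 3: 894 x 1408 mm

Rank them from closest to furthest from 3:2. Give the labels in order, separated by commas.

1, 2, 3

1: 1092/733 ≈ 1.490 → |1.490 − 1.500| = 0.010
2: 1195/823 ≈ 1.452 → |1.452 − 1.500| = 0.048
3: 1408/894 ≈ 1.575 → |1.575 − 1.500| = 0.075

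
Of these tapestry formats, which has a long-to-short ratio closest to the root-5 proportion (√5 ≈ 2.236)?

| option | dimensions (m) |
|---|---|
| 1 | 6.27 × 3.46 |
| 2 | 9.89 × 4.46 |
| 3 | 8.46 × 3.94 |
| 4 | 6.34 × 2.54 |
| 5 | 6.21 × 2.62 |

Ratios (long/short): 1 ≈ 1.812; 2 ≈ 2.217; 3 ≈ 2.147; 4 ≈ 2.496; 5 ≈ 2.370.
root-5 ≈ 2.236; option 2 is nearest (Δ 0.019).

2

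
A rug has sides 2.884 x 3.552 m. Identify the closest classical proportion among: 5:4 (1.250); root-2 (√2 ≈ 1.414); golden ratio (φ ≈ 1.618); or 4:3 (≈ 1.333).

3.552/2.884 ≈ 1.232. Nearest candidates are 5:4 (1.250, off by 0.018) and 4:3 (1.333, off by 0.101).

5:4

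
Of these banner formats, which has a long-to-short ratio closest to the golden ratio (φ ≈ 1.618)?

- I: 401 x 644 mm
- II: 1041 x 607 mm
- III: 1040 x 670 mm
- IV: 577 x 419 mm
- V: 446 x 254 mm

Ratios (long/short): I ≈ 1.606; II ≈ 1.715; III ≈ 1.552; IV ≈ 1.377; V ≈ 1.756.
golden ratio ≈ 1.618; option I is nearest (Δ 0.012).

I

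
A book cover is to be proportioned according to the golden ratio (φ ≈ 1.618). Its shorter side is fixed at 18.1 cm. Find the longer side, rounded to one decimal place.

29.3 cm

golden ratio ≈ 1.61803.
Longer side = 18.1 × 1.61803 ≈ 29.286 → 29.3 cm.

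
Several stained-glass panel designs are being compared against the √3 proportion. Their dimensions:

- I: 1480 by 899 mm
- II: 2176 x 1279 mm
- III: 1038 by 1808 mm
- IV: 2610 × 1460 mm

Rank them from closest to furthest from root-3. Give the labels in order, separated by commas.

I: 1480/899 ≈ 1.646 → |1.646 − 1.732| = 0.086
II: 2176/1279 ≈ 1.701 → |1.701 − 1.732| = 0.031
III: 1808/1038 ≈ 1.742 → |1.742 − 1.732| = 0.010
IV: 2610/1460 ≈ 1.788 → |1.788 − 1.732| = 0.056

III, II, IV, I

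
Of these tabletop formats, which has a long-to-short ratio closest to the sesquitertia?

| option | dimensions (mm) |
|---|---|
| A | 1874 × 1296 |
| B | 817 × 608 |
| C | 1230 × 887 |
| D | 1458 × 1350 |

Ratios (long/short): A ≈ 1.446; B ≈ 1.344; C ≈ 1.387; D ≈ 1.080.
4:3 ≈ 1.333; option B is nearest (Δ 0.011).

B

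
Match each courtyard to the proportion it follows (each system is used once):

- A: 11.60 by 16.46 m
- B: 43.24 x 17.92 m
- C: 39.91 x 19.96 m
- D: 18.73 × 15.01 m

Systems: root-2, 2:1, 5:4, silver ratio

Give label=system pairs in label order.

A = 16.46/11.60 ≈ 1.419 → root-2 (1.414)
B = 43.24/17.92 ≈ 2.413 → silver ratio (2.414)
C = 39.91/19.96 ≈ 1.999 → 2:1 (2.000)
D = 18.73/15.01 ≈ 1.248 → 5:4 (1.250)

A=root-2, B=silver ratio, C=2:1, D=5:4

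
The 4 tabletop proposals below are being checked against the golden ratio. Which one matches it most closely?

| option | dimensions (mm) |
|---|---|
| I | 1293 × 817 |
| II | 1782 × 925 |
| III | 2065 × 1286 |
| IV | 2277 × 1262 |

Ratios (long/short): I ≈ 1.583; II ≈ 1.926; III ≈ 1.606; IV ≈ 1.804.
golden ratio ≈ 1.618; option III is nearest (Δ 0.012).

III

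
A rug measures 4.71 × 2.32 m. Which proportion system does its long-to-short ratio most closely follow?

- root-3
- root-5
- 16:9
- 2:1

Ratio = 4.71 / 2.32 ≈ 2.030.
Distances: root-3 1.732 (Δ 0.298); root-5 2.236 (Δ 0.206); 16:9 1.778 (Δ 0.252); 2:1 2.000 (Δ 0.030).

2:1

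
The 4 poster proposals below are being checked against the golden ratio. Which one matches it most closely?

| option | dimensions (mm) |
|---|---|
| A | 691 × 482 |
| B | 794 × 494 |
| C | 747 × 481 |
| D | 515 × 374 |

Ratios (long/short): A ≈ 1.434; B ≈ 1.607; C ≈ 1.553; D ≈ 1.377.
golden ratio ≈ 1.618; option B is nearest (Δ 0.011).

B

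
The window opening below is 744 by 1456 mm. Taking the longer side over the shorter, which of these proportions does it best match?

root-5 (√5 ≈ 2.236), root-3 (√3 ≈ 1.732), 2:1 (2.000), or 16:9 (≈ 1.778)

1456/744 ≈ 1.957. Nearest candidates are 2:1 (2.000, off by 0.043) and 16:9 (1.778, off by 0.179).

2:1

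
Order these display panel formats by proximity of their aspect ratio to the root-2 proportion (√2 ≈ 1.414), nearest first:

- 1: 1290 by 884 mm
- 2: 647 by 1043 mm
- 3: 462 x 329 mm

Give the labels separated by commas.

3, 1, 2

1: 1290/884 ≈ 1.459 → |1.459 − 1.414| = 0.045
2: 1043/647 ≈ 1.612 → |1.612 − 1.414| = 0.198
3: 462/329 ≈ 1.404 → |1.404 − 1.414| = 0.010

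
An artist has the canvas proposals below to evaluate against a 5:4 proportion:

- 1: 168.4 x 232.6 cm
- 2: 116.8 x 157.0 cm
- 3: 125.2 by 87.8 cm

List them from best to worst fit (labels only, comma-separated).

Ratios: 1 = 232.6 / 168.4 ≈ 1.381; 2 = 157.0 / 116.8 ≈ 1.344; 3 = 125.2 / 87.8 ≈ 1.426.
|Δ from 1.250|: 1 0.131; 2 0.094; 3 0.176.

2, 1, 3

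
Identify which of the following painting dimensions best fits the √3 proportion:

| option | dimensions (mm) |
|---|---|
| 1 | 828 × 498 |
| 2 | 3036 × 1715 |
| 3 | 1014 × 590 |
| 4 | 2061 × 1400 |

Target root-3 ≈ 1.732.
1: 1.663 (Δ0.069)  2: 1.770 (Δ0.038)  3: 1.719 (Δ0.013)  4: 1.472 (Δ0.260)

3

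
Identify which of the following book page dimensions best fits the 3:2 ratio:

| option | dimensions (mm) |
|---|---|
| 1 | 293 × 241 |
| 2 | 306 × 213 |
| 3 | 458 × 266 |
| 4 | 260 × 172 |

Target 3:2 ≈ 1.500.
1: 1.216 (Δ0.284)  2: 1.437 (Δ0.063)  3: 1.722 (Δ0.222)  4: 1.512 (Δ0.012)

4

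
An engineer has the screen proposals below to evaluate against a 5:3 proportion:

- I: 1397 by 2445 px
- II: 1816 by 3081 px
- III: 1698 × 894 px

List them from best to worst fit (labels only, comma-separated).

Ratios: I = 2445 / 1397 ≈ 1.750; II = 3081 / 1816 ≈ 1.697; III = 1698 / 894 ≈ 1.899.
|Δ from 1.667|: I 0.083; II 0.030; III 0.232.

II, I, III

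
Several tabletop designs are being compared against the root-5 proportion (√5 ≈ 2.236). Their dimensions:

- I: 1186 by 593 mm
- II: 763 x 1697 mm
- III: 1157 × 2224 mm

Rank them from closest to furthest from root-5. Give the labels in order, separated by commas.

I: 1186/593 ≈ 2.000 → |2.000 − 2.236| = 0.236
II: 1697/763 ≈ 2.224 → |2.224 − 2.236| = 0.012
III: 2224/1157 ≈ 1.922 → |1.922 − 2.236| = 0.314

II, I, III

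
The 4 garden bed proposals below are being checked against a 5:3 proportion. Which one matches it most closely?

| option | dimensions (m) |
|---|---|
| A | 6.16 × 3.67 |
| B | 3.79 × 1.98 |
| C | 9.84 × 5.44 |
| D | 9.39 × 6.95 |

Ratios (long/short): A ≈ 1.678; B ≈ 1.914; C ≈ 1.809; D ≈ 1.351.
5:3 ≈ 1.667; option A is nearest (Δ 0.011).

A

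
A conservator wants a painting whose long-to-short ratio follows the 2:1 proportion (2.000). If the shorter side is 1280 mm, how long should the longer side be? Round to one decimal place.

2:1 = 2.00000.
Longer side = 1280 × 2.00000 ≈ 2560.000 → 2560.0 mm.

2560.0 mm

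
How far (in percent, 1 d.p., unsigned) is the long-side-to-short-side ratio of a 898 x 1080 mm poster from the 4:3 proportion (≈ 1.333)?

9.8%

Ratio = 1080 / 898 ≈ 1.2027.
Ideal 4:3 ≈ 1.3333. |1.2027 − 1.3333| / 1.3333 ≈ 9.80% → 9.8%.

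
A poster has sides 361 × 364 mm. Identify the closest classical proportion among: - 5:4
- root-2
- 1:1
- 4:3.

364/361 ≈ 1.008. Nearest candidates are 1:1 (1.000, off by 0.008) and 5:4 (1.250, off by 0.242).

1:1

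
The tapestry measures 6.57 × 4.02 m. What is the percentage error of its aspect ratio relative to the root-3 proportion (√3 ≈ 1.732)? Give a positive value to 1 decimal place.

5.6%

Ratio = 6.57 / 4.02 ≈ 1.6343.
Ideal root-3 ≈ 1.7321. |1.6343 − 1.7321| / 1.7321 ≈ 5.65% → 5.6%.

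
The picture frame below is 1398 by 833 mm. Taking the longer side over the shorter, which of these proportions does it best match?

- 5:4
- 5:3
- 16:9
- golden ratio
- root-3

1398/833 ≈ 1.678. Nearest candidates are 5:3 (1.667, off by 0.011) and root-3 (1.732, off by 0.054).

5:3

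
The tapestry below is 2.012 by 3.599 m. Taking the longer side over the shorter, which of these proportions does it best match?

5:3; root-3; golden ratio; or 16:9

16:9

Ratio = 3.599 / 2.012 ≈ 1.789.
Distances: 5:3 1.667 (Δ 0.122); root-3 1.732 (Δ 0.057); golden ratio 1.618 (Δ 0.171); 16:9 1.778 (Δ 0.011).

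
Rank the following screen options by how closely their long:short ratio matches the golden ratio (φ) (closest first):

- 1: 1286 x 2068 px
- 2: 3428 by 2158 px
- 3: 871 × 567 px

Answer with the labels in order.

1, 2, 3

Ratios: 1 = 2068 / 1286 ≈ 1.608; 2 = 3428 / 2158 ≈ 1.589; 3 = 871 / 567 ≈ 1.536.
|Δ from 1.618|: 1 0.010; 2 0.029; 3 0.082.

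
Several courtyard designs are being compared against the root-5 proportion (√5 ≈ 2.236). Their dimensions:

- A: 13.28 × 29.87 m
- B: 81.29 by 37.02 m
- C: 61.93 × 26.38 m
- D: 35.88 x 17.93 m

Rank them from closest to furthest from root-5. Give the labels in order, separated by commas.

Ratios: A = 29.87 / 13.28 ≈ 2.249; B = 81.29 / 37.02 ≈ 2.196; C = 61.93 / 26.38 ≈ 2.348; D = 35.88 / 17.93 ≈ 2.001.
|Δ from 2.236|: A 0.013; B 0.040; C 0.112; D 0.235.

A, B, C, D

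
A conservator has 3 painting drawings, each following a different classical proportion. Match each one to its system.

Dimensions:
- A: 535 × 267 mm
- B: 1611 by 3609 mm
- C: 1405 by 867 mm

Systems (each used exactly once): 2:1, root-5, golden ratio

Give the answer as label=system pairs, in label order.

Ratios: A ≈ 2.004; B ≈ 2.240; C ≈ 1.621.
Targets: 2:1 ≈ 2.000; root-5 ≈ 2.236; golden ratio ≈ 1.618.

A=2:1, B=root-5, C=golden ratio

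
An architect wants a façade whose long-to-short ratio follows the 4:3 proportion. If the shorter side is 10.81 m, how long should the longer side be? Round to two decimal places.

14.41 m

4:3 ≈ 1.33333.
Longer side = 10.81 × 1.33333 ≈ 14.4133 → 14.41 m.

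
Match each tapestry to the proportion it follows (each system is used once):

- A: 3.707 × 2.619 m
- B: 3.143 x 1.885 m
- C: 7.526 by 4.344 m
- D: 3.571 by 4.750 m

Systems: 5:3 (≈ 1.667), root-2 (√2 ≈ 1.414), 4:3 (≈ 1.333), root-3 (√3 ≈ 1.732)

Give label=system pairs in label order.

A = 3.707/2.619 ≈ 1.415 → root-2 (1.414)
B = 3.143/1.885 ≈ 1.667 → 5:3 (1.667)
C = 7.526/4.344 ≈ 1.733 → root-3 (1.732)
D = 4.750/3.571 ≈ 1.330 → 4:3 (1.333)

A=root-2, B=5:3, C=root-3, D=4:3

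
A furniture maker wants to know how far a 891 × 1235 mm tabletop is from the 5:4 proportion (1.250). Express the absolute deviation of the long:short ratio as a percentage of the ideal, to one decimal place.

10.9%

Ratio = 1235 / 891 ≈ 1.3861.
Ideal 5:4 = 1.2500. |1.3861 − 1.2500| / 1.2500 ≈ 10.89% → 10.9%.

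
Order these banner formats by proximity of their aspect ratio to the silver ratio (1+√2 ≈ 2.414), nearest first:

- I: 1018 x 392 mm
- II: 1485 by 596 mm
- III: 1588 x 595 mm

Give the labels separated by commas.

II, I, III

Ratios: I = 1018 / 392 ≈ 2.597; II = 1485 / 596 ≈ 2.492; III = 1588 / 595 ≈ 2.669.
|Δ from 2.414|: I 0.183; II 0.078; III 0.255.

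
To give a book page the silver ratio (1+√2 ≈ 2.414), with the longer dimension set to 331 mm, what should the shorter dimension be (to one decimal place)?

silver ratio ≈ 2.41421.
Shorter side = 331 ÷ 2.41421 ≈ 137.105 → 137.1 mm.

137.1 mm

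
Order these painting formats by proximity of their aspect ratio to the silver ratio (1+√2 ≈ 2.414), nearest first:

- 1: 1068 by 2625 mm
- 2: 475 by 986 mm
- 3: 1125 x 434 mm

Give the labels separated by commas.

Ratios: 1 = 2625 / 1068 ≈ 2.458; 2 = 986 / 475 ≈ 2.076; 3 = 1125 / 434 ≈ 2.592.
|Δ from 2.414|: 1 0.044; 2 0.338; 3 0.178.

1, 3, 2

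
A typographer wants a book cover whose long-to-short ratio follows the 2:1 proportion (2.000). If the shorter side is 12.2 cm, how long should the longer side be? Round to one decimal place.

24.4 cm

2:1 = 2.00000.
Longer side = 12.2 × 2.00000 ≈ 24.400 → 24.4 cm.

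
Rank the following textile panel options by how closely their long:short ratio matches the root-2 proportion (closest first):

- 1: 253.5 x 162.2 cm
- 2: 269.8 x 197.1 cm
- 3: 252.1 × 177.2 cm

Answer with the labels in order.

1: 253.5/162.2 ≈ 1.563 → |1.563 − 1.414| = 0.149
2: 269.8/197.1 ≈ 1.369 → |1.369 − 1.414| = 0.045
3: 252.1/177.2 ≈ 1.423 → |1.423 − 1.414| = 0.009

3, 2, 1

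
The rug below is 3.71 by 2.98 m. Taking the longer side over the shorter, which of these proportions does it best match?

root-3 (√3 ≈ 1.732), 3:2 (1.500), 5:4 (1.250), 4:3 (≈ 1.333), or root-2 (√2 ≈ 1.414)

Ratio = 3.71 / 2.98 ≈ 1.245.
Distances: root-3 1.732 (Δ 0.487); 3:2 1.500 (Δ 0.255); 5:4 1.250 (Δ 0.005); 4:3 1.333 (Δ 0.088); root-2 1.414 (Δ 0.169).

5:4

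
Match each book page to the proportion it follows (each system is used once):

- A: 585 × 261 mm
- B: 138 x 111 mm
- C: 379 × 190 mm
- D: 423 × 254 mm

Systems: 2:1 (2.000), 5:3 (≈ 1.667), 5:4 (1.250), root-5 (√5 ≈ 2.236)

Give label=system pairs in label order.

A = 585/261 ≈ 2.241 → root-5 (2.236)
B = 138/111 ≈ 1.243 → 5:4 (1.250)
C = 379/190 ≈ 1.995 → 2:1 (2.000)
D = 423/254 ≈ 1.665 → 5:3 (1.667)

A=root-5, B=5:4, C=2:1, D=5:3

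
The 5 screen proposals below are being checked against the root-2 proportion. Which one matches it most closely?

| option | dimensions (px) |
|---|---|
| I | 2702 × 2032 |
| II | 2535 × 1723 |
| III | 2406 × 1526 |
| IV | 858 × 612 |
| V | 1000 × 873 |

IV

Target root-2 ≈ 1.414.
I: 1.330 (Δ0.084)  II: 1.471 (Δ0.057)  III: 1.577 (Δ0.163)  IV: 1.402 (Δ0.012)  V: 1.145 (Δ0.269)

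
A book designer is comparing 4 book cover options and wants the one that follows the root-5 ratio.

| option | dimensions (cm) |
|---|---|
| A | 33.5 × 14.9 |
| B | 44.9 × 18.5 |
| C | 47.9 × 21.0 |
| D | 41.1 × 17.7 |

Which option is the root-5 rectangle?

A

Ratios (long/short): A ≈ 2.248; B ≈ 2.427; C ≈ 2.281; D ≈ 2.322.
root-5 ≈ 2.236; option A is nearest (Δ 0.012).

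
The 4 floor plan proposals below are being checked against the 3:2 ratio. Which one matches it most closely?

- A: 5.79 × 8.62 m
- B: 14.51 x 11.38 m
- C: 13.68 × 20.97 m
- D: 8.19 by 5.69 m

A

Target 3:2 ≈ 1.500.
A: 1.489 (Δ0.011)  B: 1.275 (Δ0.225)  C: 1.533 (Δ0.033)  D: 1.439 (Δ0.061)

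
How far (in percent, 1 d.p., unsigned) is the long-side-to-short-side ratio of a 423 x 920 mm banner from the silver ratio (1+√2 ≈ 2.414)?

Ratio = 920 / 423 ≈ 2.1749.
Ideal silver ratio ≈ 2.4142. |2.1749 − 2.4142| / 2.4142 ≈ 9.91% → 9.9%.

9.9%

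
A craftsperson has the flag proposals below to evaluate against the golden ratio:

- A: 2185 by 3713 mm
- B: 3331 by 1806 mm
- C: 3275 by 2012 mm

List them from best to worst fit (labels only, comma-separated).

A: 3713/2185 ≈ 1.699 → |1.699 − 1.618| = 0.081
B: 3331/1806 ≈ 1.844 → |1.844 − 1.618| = 0.226
C: 3275/2012 ≈ 1.628 → |1.628 − 1.618| = 0.010

C, A, B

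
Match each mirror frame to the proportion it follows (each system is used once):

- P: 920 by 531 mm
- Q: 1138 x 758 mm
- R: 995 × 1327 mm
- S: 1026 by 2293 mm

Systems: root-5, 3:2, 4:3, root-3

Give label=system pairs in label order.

Ratios: P ≈ 1.733; Q ≈ 1.501; R ≈ 1.334; S ≈ 2.235.
Targets: root-5 ≈ 2.236; 3:2 ≈ 1.500; 4:3 ≈ 1.333; root-3 ≈ 1.732.

P=root-3, Q=3:2, R=4:3, S=root-5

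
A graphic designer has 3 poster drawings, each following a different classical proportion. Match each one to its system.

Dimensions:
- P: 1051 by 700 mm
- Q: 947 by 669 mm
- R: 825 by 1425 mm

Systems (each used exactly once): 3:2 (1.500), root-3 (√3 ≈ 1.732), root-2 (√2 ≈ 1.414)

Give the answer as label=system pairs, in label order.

P=3:2, Q=root-2, R=root-3

P = 1051/700 ≈ 1.501 → 3:2 (1.500)
Q = 947/669 ≈ 1.416 → root-2 (1.414)
R = 1425/825 ≈ 1.727 → root-3 (1.732)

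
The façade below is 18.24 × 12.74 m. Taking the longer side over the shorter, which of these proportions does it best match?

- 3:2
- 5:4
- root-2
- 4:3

root-2

Ratio = 18.24 / 12.74 ≈ 1.432.
Distances: 3:2 1.500 (Δ 0.068); 5:4 1.250 (Δ 0.182); root-2 1.414 (Δ 0.018); 4:3 1.333 (Δ 0.099).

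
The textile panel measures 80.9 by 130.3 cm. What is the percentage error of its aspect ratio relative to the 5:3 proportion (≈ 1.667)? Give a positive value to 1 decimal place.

Ratio = 130.3 / 80.9 ≈ 1.6106.
Ideal 5:3 ≈ 1.6667. |1.6106 − 1.6667| / 1.6667 ≈ 3.37% → 3.4%.

3.4%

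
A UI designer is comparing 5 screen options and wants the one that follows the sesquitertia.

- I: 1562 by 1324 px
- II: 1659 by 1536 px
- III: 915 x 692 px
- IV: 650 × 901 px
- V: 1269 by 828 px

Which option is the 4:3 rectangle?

Ratios (long/short): I ≈ 1.180; II ≈ 1.080; III ≈ 1.322; IV ≈ 1.386; V ≈ 1.533.
4:3 ≈ 1.333; option III is nearest (Δ 0.011).

III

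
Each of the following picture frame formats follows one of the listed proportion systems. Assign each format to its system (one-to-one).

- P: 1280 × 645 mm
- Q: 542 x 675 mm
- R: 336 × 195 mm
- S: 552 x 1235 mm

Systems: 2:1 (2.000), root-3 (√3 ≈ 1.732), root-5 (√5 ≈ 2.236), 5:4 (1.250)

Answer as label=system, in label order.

P=2:1, Q=5:4, R=root-3, S=root-5

Ratios: P ≈ 1.984; Q ≈ 1.245; R ≈ 1.723; S ≈ 2.237.
Targets: 2:1 ≈ 2.000; root-3 ≈ 1.732; root-5 ≈ 2.236; 5:4 ≈ 1.250.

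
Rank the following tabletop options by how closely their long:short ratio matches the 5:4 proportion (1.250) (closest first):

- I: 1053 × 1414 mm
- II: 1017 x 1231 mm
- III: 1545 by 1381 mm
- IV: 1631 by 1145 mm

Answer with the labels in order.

Ratios: I = 1414 / 1053 ≈ 1.343; II = 1231 / 1017 ≈ 1.210; III = 1545 / 1381 ≈ 1.119; IV = 1631 / 1145 ≈ 1.424.
|Δ from 1.250|: I 0.093; II 0.040; III 0.131; IV 0.174.

II, I, III, IV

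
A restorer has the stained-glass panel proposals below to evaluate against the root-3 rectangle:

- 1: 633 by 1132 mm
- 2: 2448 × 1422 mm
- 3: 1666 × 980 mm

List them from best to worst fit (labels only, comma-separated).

2, 3, 1

Ratios: 1 = 1132 / 633 ≈ 1.788; 2 = 2448 / 1422 ≈ 1.722; 3 = 1666 / 980 ≈ 1.700.
|Δ from 1.732|: 1 0.056; 2 0.010; 3 0.032.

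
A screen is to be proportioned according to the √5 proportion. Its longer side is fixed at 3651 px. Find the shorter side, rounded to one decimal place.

root-5 ≈ 2.23607.
Shorter side = 3651 ÷ 2.23607 ≈ 1632.775 → 1632.8 px.

1632.8 px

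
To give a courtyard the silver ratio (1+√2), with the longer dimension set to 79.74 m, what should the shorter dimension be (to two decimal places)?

33.03 m

silver ratio ≈ 2.41421.
Shorter side = 79.74 ÷ 2.41421 ≈ 33.0294 → 33.03 m.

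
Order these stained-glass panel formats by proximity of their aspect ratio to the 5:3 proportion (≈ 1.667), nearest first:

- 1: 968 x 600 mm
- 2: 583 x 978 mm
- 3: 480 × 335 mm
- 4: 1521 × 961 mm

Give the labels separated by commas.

2, 1, 4, 3

1: 968/600 ≈ 1.613 → |1.613 − 1.667| = 0.054
2: 978/583 ≈ 1.678 → |1.678 − 1.667| = 0.011
3: 480/335 ≈ 1.433 → |1.433 − 1.667| = 0.234
4: 1521/961 ≈ 1.583 → |1.583 − 1.667| = 0.084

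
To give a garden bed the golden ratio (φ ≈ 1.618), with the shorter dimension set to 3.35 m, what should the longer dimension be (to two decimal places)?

5.42 m

golden ratio ≈ 1.61803.
Longer side = 3.35 × 1.61803 ≈ 5.4204 → 5.42 m.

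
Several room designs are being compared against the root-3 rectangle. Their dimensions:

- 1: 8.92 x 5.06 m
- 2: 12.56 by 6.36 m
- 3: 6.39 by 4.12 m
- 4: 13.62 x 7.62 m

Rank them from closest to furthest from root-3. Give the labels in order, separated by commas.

1, 4, 3, 2

1: 8.92/5.06 ≈ 1.763 → |1.763 − 1.732| = 0.031
2: 12.56/6.36 ≈ 1.975 → |1.975 − 1.732| = 0.243
3: 6.39/4.12 ≈ 1.551 → |1.551 − 1.732| = 0.181
4: 13.62/7.62 ≈ 1.787 → |1.787 − 1.732| = 0.055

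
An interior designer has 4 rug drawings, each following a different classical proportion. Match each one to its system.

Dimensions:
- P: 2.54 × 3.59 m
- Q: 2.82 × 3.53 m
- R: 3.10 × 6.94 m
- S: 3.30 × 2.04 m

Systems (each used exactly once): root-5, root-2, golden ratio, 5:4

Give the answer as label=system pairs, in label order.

P=root-2, Q=5:4, R=root-5, S=golden ratio

P = 3.59/2.54 ≈ 1.413 → root-2 (1.414)
Q = 3.53/2.82 ≈ 1.252 → 5:4 (1.250)
R = 6.94/3.10 ≈ 2.239 → root-5 (2.236)
S = 3.30/2.04 ≈ 1.618 → golden ratio (1.618)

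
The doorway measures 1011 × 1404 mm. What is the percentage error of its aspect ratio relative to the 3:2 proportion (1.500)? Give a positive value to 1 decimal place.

Ratio = 1404 / 1011 ≈ 1.3887.
Ideal 3:2 = 1.5000. |1.3887 − 1.5000| / 1.5000 ≈ 7.42% → 7.4%.

7.4%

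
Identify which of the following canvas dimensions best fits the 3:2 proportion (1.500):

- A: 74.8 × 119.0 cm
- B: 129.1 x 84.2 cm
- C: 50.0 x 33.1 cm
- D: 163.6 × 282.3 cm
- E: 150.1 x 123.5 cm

Target 3:2 ≈ 1.500.
A: 1.591 (Δ0.091)  B: 1.533 (Δ0.033)  C: 1.511 (Δ0.011)  D: 1.726 (Δ0.226)  E: 1.215 (Δ0.285)

C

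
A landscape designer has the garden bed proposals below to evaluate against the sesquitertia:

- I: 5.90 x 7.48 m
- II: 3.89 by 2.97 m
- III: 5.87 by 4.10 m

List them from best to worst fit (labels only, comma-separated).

II, I, III

Ratios: I = 7.48 / 5.90 ≈ 1.268; II = 3.89 / 2.97 ≈ 1.310; III = 5.87 / 4.10 ≈ 1.432.
|Δ from 1.333|: I 0.065; II 0.023; III 0.099.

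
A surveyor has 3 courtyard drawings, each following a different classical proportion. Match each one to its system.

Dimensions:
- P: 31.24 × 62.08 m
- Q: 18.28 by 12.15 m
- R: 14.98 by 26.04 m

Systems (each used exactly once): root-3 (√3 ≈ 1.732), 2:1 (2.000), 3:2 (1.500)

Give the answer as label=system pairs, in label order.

Ratios: P ≈ 1.987; Q ≈ 1.505; R ≈ 1.738.
Targets: root-3 ≈ 1.732; 2:1 ≈ 2.000; 3:2 ≈ 1.500.

P=2:1, Q=3:2, R=root-3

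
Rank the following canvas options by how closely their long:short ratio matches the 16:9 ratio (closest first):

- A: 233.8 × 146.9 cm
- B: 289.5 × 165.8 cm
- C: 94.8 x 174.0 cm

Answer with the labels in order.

A: 233.8/146.9 ≈ 1.592 → |1.592 − 1.778| = 0.186
B: 289.5/165.8 ≈ 1.746 → |1.746 − 1.778| = 0.032
C: 174.0/94.8 ≈ 1.835 → |1.835 − 1.778| = 0.057

B, C, A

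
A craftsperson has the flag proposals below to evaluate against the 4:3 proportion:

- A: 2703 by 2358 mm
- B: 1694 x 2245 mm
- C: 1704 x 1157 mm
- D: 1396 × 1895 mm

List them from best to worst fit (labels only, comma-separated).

B, D, C, A

Ratios: A = 2703 / 2358 ≈ 1.146; B = 2245 / 1694 ≈ 1.325; C = 1704 / 1157 ≈ 1.473; D = 1895 / 1396 ≈ 1.357.
|Δ from 1.333|: A 0.187; B 0.008; C 0.140; D 0.024.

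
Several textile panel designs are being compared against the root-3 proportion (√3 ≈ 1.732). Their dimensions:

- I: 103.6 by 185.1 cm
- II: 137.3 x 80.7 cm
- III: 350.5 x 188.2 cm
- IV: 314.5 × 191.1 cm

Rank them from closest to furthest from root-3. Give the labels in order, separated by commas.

II, I, IV, III

I: 185.1/103.6 ≈ 1.787 → |1.787 − 1.732| = 0.055
II: 137.3/80.7 ≈ 1.701 → |1.701 − 1.732| = 0.031
III: 350.5/188.2 ≈ 1.862 → |1.862 − 1.732| = 0.130
IV: 314.5/191.1 ≈ 1.646 → |1.646 − 1.732| = 0.086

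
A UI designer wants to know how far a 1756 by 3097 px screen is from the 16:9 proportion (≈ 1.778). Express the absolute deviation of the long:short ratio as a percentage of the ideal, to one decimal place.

0.8%

Ratio = 3097 / 1756 ≈ 1.7637.
Ideal 16:9 ≈ 1.7778. |1.7637 − 1.7778| / 1.7778 ≈ 0.79% → 0.8%.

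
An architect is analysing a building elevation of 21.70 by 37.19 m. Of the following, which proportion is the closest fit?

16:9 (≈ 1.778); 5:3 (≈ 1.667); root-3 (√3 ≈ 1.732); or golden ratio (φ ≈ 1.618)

root-3

37.19/21.70 ≈ 1.714. Nearest candidates are root-3 (1.732, off by 0.018) and 5:3 (1.667, off by 0.047).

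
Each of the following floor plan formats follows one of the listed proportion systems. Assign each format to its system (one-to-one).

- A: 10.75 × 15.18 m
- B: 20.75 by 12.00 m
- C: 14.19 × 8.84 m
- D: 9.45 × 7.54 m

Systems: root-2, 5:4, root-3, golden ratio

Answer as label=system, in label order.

Ratios: A ≈ 1.412; B ≈ 1.729; C ≈ 1.605; D ≈ 1.253.
Targets: root-2 ≈ 1.414; 5:4 ≈ 1.250; root-3 ≈ 1.732; golden ratio ≈ 1.618.

A=root-2, B=root-3, C=golden ratio, D=5:4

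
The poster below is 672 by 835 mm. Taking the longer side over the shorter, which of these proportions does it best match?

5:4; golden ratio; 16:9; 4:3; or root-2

Ratio = 835 / 672 ≈ 1.243.
Distances: 5:4 1.250 (Δ 0.007); golden ratio 1.618 (Δ 0.375); 16:9 1.778 (Δ 0.535); 4:3 1.333 (Δ 0.090); root-2 1.414 (Δ 0.171).

5:4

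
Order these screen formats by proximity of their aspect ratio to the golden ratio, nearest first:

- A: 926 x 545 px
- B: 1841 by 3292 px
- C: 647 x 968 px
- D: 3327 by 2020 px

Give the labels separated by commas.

A: 926/545 ≈ 1.699 → |1.699 − 1.618| = 0.081
B: 3292/1841 ≈ 1.788 → |1.788 − 1.618| = 0.170
C: 968/647 ≈ 1.496 → |1.496 − 1.618| = 0.122
D: 3327/2020 ≈ 1.647 → |1.647 − 1.618| = 0.029

D, A, C, B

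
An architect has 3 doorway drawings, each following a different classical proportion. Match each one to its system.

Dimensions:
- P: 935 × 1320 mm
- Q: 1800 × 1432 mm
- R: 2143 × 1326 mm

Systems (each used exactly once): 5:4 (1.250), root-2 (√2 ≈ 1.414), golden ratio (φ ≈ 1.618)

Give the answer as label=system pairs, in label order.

P = 1320/935 ≈ 1.412 → root-2 (1.414)
Q = 1800/1432 ≈ 1.257 → 5:4 (1.250)
R = 2143/1326 ≈ 1.616 → golden ratio (1.618)

P=root-2, Q=5:4, R=golden ratio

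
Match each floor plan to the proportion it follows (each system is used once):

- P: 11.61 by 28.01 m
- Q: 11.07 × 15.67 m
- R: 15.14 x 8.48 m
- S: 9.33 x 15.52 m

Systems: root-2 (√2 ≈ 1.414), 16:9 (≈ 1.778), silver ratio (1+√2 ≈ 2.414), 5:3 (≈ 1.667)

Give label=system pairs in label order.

Ratios: P ≈ 2.413; Q ≈ 1.416; R ≈ 1.785; S ≈ 1.663.
Targets: root-2 ≈ 1.414; 16:9 ≈ 1.778; silver ratio ≈ 2.414; 5:3 ≈ 1.667.

P=silver ratio, Q=root-2, R=16:9, S=5:3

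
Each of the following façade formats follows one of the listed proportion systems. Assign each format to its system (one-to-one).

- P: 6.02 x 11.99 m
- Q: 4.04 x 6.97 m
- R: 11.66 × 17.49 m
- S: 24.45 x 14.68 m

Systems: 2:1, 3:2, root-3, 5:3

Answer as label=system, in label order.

Ratios: P ≈ 1.992; Q ≈ 1.725; R ≈ 1.500; S ≈ 1.666.
Targets: 2:1 ≈ 2.000; 3:2 ≈ 1.500; root-3 ≈ 1.732; 5:3 ≈ 1.667.

P=2:1, Q=root-3, R=3:2, S=5:3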